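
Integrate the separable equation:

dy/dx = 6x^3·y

Separating variables and integrating:
ln|y| = 3x^4/2 + C

General solution: y = Ce^(3x^4/2)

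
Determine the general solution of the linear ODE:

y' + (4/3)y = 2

Using integrating factor method:

General solution: y = 3/2 + Ce^(-4x/3)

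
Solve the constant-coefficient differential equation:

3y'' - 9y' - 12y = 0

Characteristic equation: 3r² - 9r - 12 = 0
Divide by 3: r² - 3r - 4 = 0
Roots: r = 4, -1 (distinct real)
General solution: y = C₁e^(4x) + C₂e^(-x)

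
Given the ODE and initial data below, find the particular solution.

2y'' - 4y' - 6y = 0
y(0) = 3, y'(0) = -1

General solution: y = C₁e^(3x) + C₂e^(-x)
Applying ICs: C₁ = 1/2, C₂ = 5/2
Particular solution: y = (1/2)e^(3x) + (5/2)e^(-x)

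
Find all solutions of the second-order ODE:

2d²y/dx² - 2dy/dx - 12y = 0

Characteristic equation: 2r² - 2r - 12 = 0
Divide by 2: r² - r - 6 = 0
Roots: r = 3, -2 (distinct real)
General solution: y = C₁e^(3x) + C₂e^(-2x)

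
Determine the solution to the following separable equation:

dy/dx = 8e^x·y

Separating variables and integrating:
ln|y| = 8e^x + C

General solution: y = Ce^(8e^x)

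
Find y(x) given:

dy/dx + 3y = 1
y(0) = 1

General solution: y = 1/3 + Ce^(-3x)
Applying y(0) = 1: C = 1 - 1/3 = 2/3
Particular solution: y = 1/3 + (2/3)e^(-3x)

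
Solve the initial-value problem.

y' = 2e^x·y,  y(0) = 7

General solution: y = Ce^(2e^x)
Applying IC y(0) = 7:
Particular solution: y = 7e^(2(e^x - 1))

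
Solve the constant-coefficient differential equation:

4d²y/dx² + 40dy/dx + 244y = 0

Characteristic equation: 4r² + 40r + 244 = 0
Divide by 4: r² + 10r + 61 = 0
Roots: r = -5 ± 6i (complex conjugates)
General solution: y = e^(-5x)(C₁cos(6x) + C₂sin(6x))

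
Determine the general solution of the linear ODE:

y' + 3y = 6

Using integrating factor method:

General solution: y = 2 + Ce^(-3x)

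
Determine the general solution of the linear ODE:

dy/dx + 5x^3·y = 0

Using integrating factor method:

General solution: y = Ce^(-5x^4/4)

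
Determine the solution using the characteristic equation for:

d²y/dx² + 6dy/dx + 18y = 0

Characteristic equation: r² + 6r + 18 = 0
Roots: r = -3 ± 3i (complex conjugates)
General solution: y = e^(-3x)(C₁cos(3x) + C₂sin(3x))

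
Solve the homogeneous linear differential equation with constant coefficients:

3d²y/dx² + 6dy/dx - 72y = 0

Characteristic equation: 3r² + 6r - 72 = 0
Divide by 3: r² + 2r - 24 = 0
Roots: r = 4, -6 (distinct real)
General solution: y = C₁e^(4x) + C₂e^(-6x)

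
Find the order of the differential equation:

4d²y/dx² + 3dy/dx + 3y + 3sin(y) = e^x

The order is 2 (highest derivative is of order 2).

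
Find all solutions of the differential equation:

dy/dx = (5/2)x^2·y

Separating variables and integrating:
ln|y| = 5x^3/6 + C

General solution: y = Ce^(5x^3/6)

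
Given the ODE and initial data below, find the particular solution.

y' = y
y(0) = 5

General solution: y = Ce^x
Applying IC y(0) = 5:
Particular solution: y = 5e^x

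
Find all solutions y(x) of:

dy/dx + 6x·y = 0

Using integrating factor method:

General solution: y = Ce^(-3x^2)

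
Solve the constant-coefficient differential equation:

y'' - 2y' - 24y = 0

Characteristic equation: r² - 2r - 24 = 0
Roots: r = 6, -4 (distinct real)
General solution: y = C₁e^(6x) + C₂e^(-4x)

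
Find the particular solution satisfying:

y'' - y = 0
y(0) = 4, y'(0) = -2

General solution: y = C₁e^x + C₂e^(-x)
Applying ICs: C₁ = 1, C₂ = 3
Particular solution: y = e^x + 3e^(-x)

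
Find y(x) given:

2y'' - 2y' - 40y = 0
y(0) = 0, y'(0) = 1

General solution: y = C₁e^(5x) + C₂e^(-4x)
Applying ICs: C₁ = 1/9, C₂ = -1/9
Particular solution: y = (1/9)e^(5x) - (1/9)e^(-4x)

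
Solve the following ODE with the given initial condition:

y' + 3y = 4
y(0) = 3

General solution: y = 4/3 + Ce^(-3x)
Applying y(0) = 3: C = 3 - 4/3 = 5/3
Particular solution: y = 4/3 + (5/3)e^(-3x)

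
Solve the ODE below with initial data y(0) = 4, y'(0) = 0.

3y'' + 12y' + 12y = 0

General solution: y = (C₁ + C₂x)e^(-2x)
Repeated root r = -2
Applying ICs: C₁ = 4, C₂ = 8
Particular solution: y = (4 + 8x)e^(-2x)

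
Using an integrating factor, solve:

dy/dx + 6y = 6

Using integrating factor method:

General solution: y = 1 + Ce^(-6x)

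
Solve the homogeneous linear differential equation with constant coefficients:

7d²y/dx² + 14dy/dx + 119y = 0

Characteristic equation: 7r² + 14r + 119 = 0
Divide by 7: r² + 2r + 17 = 0
Roots: r = -1 ± 4i (complex conjugates)
General solution: y = e^(-x)(C₁cos(4x) + C₂sin(4x))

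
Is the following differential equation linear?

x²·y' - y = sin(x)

Yes. Linear (y and its derivatives appear to the first power only, no products of y terms)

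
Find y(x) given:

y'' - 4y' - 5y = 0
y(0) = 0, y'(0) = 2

General solution: y = C₁e^(5x) + C₂e^(-x)
Applying ICs: C₁ = 1/3, C₂ = -1/3
Particular solution: y = (1/3)e^(5x) - (1/3)e^(-x)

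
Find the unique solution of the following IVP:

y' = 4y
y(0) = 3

General solution: y = Ce^(4x)
Applying IC y(0) = 3:
Particular solution: y = 3e^(4x)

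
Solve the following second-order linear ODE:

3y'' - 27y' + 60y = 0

Characteristic equation: 3r² - 27r + 60 = 0
Divide by 3: r² - 9r + 20 = 0
Roots: r = 4, 5 (distinct real)
General solution: y = C₁e^(4x) + C₂e^(5x)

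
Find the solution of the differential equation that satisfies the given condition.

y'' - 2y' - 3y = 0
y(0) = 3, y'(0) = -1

General solution: y = C₁e^(3x) + C₂e^(-x)
Applying ICs: C₁ = 1/2, C₂ = 5/2
Particular solution: y = (1/2)e^(3x) + (5/2)e^(-x)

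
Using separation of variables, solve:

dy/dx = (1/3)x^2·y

Separating variables and integrating:
ln|y| = x^3/9 + C

General solution: y = Ce^(x^3/9)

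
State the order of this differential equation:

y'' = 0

The order is 2 (highest derivative is of order 2).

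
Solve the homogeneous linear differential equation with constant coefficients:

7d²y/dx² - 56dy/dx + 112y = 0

Characteristic equation: 7r² - 56r + 112 = 0
Divide by 7: r² - 8r + 16 = 0
Factored: (r - 4)² = 0
Repeated root: r = 4
General solution: y = (C₁ + C₂x)e^(4x)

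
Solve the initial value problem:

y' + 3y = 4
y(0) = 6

General solution: y = 4/3 + Ce^(-3x)
Applying y(0) = 6: C = 6 - 4/3 = 14/3
Particular solution: y = 4/3 + (14/3)e^(-3x)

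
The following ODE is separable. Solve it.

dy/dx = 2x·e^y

Separating variables and integrating:
-e^(-y) = x² + C

General solution: y = -ln(C - x²)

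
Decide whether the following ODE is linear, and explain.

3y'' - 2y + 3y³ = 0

Nonlinear (y³ term)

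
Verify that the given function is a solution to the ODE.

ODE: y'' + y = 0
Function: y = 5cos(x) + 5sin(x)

Verification:
y'' = -5cos(x) - 5sin(x)
y'' + y = 0 ✓

Yes, it is a solution.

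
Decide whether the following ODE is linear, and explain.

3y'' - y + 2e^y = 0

Nonlinear (e^y is nonlinear in y)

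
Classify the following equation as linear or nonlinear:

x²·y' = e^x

Linear (y and its derivatives appear to the first power only, no products of y terms)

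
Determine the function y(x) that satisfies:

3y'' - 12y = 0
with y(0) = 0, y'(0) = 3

General solution: y = C₁e^(2x) + C₂e^(-2x)
Applying ICs: C₁ = 3/4, C₂ = -3/4
Particular solution: y = (3/4)e^(2x) - (3/4)e^(-2x)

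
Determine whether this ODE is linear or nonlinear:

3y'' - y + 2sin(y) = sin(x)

Nonlinear (sin(y) is nonlinear in y)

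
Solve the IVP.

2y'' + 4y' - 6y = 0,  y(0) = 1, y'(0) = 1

General solution: y = C₁e^x + C₂e^(-3x)
Applying ICs: C₁ = 1, C₂ = 0
Particular solution: y = e^x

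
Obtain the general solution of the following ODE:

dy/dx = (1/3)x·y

Separating variables and integrating:
ln|y| = x^2/6 + C

General solution: y = Ce^(x^2/6)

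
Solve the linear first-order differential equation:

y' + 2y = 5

Using integrating factor method:

General solution: y = 5/2 + Ce^(-2x)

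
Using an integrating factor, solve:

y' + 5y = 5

Using integrating factor method:

General solution: y = 1 + Ce^(-5x)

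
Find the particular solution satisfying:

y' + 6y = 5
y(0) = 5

General solution: y = 5/6 + Ce^(-6x)
Applying y(0) = 5: C = 5 - 5/6 = 25/6
Particular solution: y = 5/6 + (25/6)e^(-6x)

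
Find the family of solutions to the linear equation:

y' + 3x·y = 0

Using integrating factor method:

General solution: y = Ce^(-3x^2/2)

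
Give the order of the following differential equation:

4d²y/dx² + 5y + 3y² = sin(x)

The order is 2 (highest derivative is of order 2).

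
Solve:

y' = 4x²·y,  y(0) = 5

General solution: y = Ce^(4x³/3)
Applying IC y(0) = 5:
Particular solution: y = 5e^(4x³/3)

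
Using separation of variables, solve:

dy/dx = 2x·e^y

Separating variables and integrating:
-e^(-y) = x² + C

General solution: y = -ln(C - x²)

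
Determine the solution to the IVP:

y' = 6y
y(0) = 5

General solution: y = Ce^(6x)
Applying IC y(0) = 5:
Particular solution: y = 5e^(6x)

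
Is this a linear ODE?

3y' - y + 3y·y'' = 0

No. Nonlinear (y·y'' term)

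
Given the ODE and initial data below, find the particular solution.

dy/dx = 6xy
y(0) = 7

General solution: y = Ce^(3x²)
Applying IC y(0) = 7:
Particular solution: y = 7e^(3x²)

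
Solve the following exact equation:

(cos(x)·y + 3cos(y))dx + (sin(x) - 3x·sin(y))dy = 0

Verify exactness: ∂M/∂y = ∂N/∂x ✓
Find F(x,y) such that ∂F/∂x = M, ∂F/∂y = N
Solution: sin(x)·y + 3x·cos(y) = C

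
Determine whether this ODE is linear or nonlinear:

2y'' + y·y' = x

Nonlinear (product y·y')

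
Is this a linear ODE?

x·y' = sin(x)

Yes. Linear (y and its derivatives appear to the first power only, no products of y terms)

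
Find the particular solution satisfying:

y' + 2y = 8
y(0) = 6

General solution: y = 4 + Ce^(-2x)
Applying y(0) = 6: C = 6 - 4 = 2
Particular solution: y = 4 + 2e^(-2x)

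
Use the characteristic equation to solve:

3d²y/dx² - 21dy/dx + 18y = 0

Characteristic equation: 3r² - 21r + 18 = 0
Divide by 3: r² - 7r + 6 = 0
Roots: r = 1, 6 (distinct real)
General solution: y = C₁e^x + C₂e^(6x)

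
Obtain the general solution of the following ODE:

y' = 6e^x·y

Separating variables and integrating:
ln|y| = 6e^x + C

General solution: y = Ce^(6e^x)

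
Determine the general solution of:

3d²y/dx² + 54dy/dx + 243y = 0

Characteristic equation: 3r² + 54r + 243 = 0
Divide by 3: r² + 18r + 81 = 0
Factored: (r + 9)² = 0
Repeated root: r = -9
General solution: y = (C₁ + C₂x)e^(-9x)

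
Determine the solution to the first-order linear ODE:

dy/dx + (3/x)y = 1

Using integrating factor method:

General solution: y = (1/4)x + Cx^(-3)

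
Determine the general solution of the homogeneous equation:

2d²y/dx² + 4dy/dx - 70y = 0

Characteristic equation: 2r² + 4r - 70 = 0
Divide by 2: r² + 2r - 35 = 0
Roots: r = 5, -7 (distinct real)
General solution: y = C₁e^(5x) + C₂e^(-7x)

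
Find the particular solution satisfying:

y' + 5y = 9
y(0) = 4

General solution: y = 9/5 + Ce^(-5x)
Applying y(0) = 4: C = 4 - 9/5 = 11/5
Particular solution: y = 9/5 + (11/5)e^(-5x)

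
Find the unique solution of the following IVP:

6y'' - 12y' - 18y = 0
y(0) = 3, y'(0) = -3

General solution: y = C₁e^(3x) + C₂e^(-x)
Applying ICs: C₁ = 0, C₂ = 3
Particular solution: y = 3e^(-x)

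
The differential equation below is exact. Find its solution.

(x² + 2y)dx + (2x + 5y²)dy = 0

Verify exactness: ∂M/∂y = ∂N/∂x ✓
Find F(x,y) such that ∂F/∂x = M, ∂F/∂y = N
Solution: x³/3 + 2xy + 5y³/3 = C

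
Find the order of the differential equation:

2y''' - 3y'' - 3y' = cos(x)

The order is 3 (highest derivative is of order 3).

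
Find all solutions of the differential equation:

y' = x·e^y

Separating variables and integrating:
-e^(-y) = x²/2 + C

General solution: y = -ln(C - x²/2)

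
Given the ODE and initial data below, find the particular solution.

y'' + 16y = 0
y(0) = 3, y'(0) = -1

General solution: y = C₁cos(4x) + C₂sin(4x)
Complex roots r = ±4i
Applying ICs: C₁ = 3, C₂ = -1/4
Particular solution: y = 3cos(4x) - (1/4)sin(4x)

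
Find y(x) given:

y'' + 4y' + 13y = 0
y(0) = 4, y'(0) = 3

General solution: y = e^(-2x)(C₁cos(3x) + C₂sin(3x))
Complex roots r = -2 ± 3i
Applying ICs: C₁ = 4, C₂ = 11/3
Particular solution: y = e^(-2x)(4cos(3x) + (11/3)sin(3x))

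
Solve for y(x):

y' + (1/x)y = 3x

Using integrating factor method:

General solution: y = x^2 + C/x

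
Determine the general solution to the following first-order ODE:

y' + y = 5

Using integrating factor method:

General solution: y = 5 + Ce^(-x)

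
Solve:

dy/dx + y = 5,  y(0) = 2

General solution: y = 5 + Ce^(-x)
Applying y(0) = 2: C = 2 - 5 = -3
Particular solution: y = 5 - 3e^(-x)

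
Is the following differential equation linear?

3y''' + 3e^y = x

No. Nonlinear (e^y is nonlinear in y)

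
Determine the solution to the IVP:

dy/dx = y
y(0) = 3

General solution: y = Ce^x
Applying IC y(0) = 3:
Particular solution: y = 3e^x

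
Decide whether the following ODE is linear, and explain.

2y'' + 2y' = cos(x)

Linear (y and its derivatives appear to the first power only, no products of y terms)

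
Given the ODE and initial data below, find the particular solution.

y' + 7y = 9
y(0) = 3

General solution: y = 9/7 + Ce^(-7x)
Applying y(0) = 3: C = 3 - 9/7 = 12/7
Particular solution: y = 9/7 + (12/7)e^(-7x)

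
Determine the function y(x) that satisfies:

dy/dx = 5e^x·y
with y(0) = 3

General solution: y = Ce^(5e^x)
Applying IC y(0) = 3:
Particular solution: y = 3e^(5(e^x - 1))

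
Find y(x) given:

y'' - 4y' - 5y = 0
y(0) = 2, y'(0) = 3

General solution: y = C₁e^(5x) + C₂e^(-x)
Applying ICs: C₁ = 5/6, C₂ = 7/6
Particular solution: y = (5/6)e^(5x) + (7/6)e^(-x)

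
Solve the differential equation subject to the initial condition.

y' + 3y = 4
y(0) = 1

General solution: y = 4/3 + Ce^(-3x)
Applying y(0) = 1: C = 1 - 4/3 = -1/3
Particular solution: y = 4/3 - (1/3)e^(-3x)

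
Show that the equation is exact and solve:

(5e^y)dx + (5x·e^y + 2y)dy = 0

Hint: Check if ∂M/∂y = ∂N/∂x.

Verify exactness: ∂M/∂y = ∂N/∂x ✓
Find F(x,y) such that ∂F/∂x = M, ∂F/∂y = N
Solution: 5x·e^y + y² = C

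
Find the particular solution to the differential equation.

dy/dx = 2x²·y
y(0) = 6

General solution: y = Ce^(2x³/3)
Applying IC y(0) = 6:
Particular solution: y = 6e^(2x³/3)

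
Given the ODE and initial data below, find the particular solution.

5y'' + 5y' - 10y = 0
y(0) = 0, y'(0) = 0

General solution: y = C₁e^x + C₂e^(-2x)
Applying ICs: C₁ = 0, C₂ = 0
Particular solution: y = 0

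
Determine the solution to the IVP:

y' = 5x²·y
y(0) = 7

General solution: y = Ce^(5x³/3)
Applying IC y(0) = 7:
Particular solution: y = 7e^(5x³/3)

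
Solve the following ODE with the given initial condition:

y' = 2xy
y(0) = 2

General solution: y = Ce^(x²)
Applying IC y(0) = 2:
Particular solution: y = 2e^(x²)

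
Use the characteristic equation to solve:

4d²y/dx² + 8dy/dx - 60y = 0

Characteristic equation: 4r² + 8r - 60 = 0
Divide by 4: r² + 2r - 15 = 0
Roots: r = 3, -5 (distinct real)
General solution: y = C₁e^(3x) + C₂e^(-5x)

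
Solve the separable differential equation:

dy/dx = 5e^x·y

Separating variables and integrating:
ln|y| = 5e^x + C

General solution: y = Ce^(5e^x)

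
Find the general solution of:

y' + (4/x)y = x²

Using integrating factor method:

General solution: y = (1/7)x^3 + Cx^(-4)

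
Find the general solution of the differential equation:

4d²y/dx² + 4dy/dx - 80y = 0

Characteristic equation: 4r² + 4r - 80 = 0
Divide by 4: r² + r - 20 = 0
Roots: r = 4, -5 (distinct real)
General solution: y = C₁e^(4x) + C₂e^(-5x)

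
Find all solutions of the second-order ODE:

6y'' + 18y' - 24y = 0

Characteristic equation: 6r² + 18r - 24 = 0
Divide by 6: r² + 3r - 4 = 0
Roots: r = 1, -4 (distinct real)
General solution: y = C₁e^x + C₂e^(-4x)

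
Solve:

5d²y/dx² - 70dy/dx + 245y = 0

Characteristic equation: 5r² - 70r + 245 = 0
Divide by 5: r² - 14r + 49 = 0
Factored: (r - 7)² = 0
Repeated root: r = 7
General solution: y = (C₁ + C₂x)e^(7x)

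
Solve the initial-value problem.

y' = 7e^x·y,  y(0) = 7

General solution: y = Ce^(7e^x)
Applying IC y(0) = 7:
Particular solution: y = 7e^(7(e^x - 1))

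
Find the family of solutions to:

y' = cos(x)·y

Separating variables and integrating:
ln|y| = sin(x) + C

General solution: y = Ce^(sin(x))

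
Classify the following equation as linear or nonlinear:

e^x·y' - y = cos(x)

Linear (y and its derivatives appear to the first power only, no products of y terms)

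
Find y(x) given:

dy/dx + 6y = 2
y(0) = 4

General solution: y = 1/3 + Ce^(-6x)
Applying y(0) = 4: C = 4 - 1/3 = 11/3
Particular solution: y = 1/3 + (11/3)e^(-6x)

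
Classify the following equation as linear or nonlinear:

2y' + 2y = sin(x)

Linear (y and its derivatives appear to the first power only, no products of y terms)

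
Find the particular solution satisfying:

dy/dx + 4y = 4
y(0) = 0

General solution: y = 1 + Ce^(-4x)
Applying y(0) = 0: C = 0 - 1 = -1
Particular solution: y = 1 - e^(-4x)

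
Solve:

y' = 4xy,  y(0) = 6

General solution: y = Ce^(2x²)
Applying IC y(0) = 6:
Particular solution: y = 6e^(2x²)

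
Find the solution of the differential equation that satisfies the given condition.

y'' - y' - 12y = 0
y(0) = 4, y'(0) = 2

General solution: y = C₁e^(4x) + C₂e^(-3x)
Applying ICs: C₁ = 2, C₂ = 2
Particular solution: y = 2e^(4x) + 2e^(-3x)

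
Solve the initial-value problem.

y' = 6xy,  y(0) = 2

General solution: y = Ce^(3x²)
Applying IC y(0) = 2:
Particular solution: y = 2e^(3x²)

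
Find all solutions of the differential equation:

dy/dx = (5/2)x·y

Separating variables and integrating:
ln|y| = 5x^2/4 + C

General solution: y = Ce^(5x^2/4)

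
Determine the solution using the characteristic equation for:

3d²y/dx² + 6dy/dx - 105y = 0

Characteristic equation: 3r² + 6r - 105 = 0
Divide by 3: r² + 2r - 35 = 0
Roots: r = 5, -7 (distinct real)
General solution: y = C₁e^(5x) + C₂e^(-7x)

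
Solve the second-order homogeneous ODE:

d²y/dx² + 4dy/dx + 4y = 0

Characteristic equation: r² + 4r + 4 = 0
Factored: (r + 2)² = 0
Repeated root: r = -2
General solution: y = (C₁ + C₂x)e^(-2x)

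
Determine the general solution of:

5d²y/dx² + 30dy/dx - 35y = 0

Characteristic equation: 5r² + 30r - 35 = 0
Divide by 5: r² + 6r - 7 = 0
Roots: r = 1, -7 (distinct real)
General solution: y = C₁e^x + C₂e^(-7x)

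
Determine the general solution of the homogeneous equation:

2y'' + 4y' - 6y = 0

Characteristic equation: 2r² + 4r - 6 = 0
Divide by 2: r² + 2r - 3 = 0
Roots: r = 1, -3 (distinct real)
General solution: y = C₁e^x + C₂e^(-3x)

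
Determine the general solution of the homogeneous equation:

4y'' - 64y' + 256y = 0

Characteristic equation: 4r² - 64r + 256 = 0
Divide by 4: r² - 16r + 64 = 0
Factored: (r - 8)² = 0
Repeated root: r = 8
General solution: y = (C₁ + C₂x)e^(8x)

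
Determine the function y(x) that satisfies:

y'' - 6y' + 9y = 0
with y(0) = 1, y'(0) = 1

General solution: y = (C₁ + C₂x)e^(3x)
Repeated root r = 3
Applying ICs: C₁ = 1, C₂ = -2
Particular solution: y = (1 - 2x)e^(3x)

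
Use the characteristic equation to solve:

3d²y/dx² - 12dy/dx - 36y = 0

Characteristic equation: 3r² - 12r - 36 = 0
Divide by 3: r² - 4r - 12 = 0
Roots: r = 6, -2 (distinct real)
General solution: y = C₁e^(6x) + C₂e^(-2x)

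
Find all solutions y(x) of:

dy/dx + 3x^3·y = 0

Using integrating factor method:

General solution: y = Ce^(-3x^4/4)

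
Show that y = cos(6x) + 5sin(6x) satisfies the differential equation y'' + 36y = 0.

Verification:
y'' = -36cos(6x) - 180sin(6x)
y'' + 36y = 0 ✓

Yes, it is a solution.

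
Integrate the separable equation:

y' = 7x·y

Separating variables and integrating:
ln|y| = 7x^2/2 + C

General solution: y = Ce^(7x^2/2)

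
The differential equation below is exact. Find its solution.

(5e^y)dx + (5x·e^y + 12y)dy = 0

Verify exactness: ∂M/∂y = ∂N/∂x ✓
Find F(x,y) such that ∂F/∂x = M, ∂F/∂y = N
Solution: 5x·e^y + 6y² = C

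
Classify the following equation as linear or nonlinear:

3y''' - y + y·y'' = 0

Nonlinear (y·y'' term)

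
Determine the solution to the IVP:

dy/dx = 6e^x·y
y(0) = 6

General solution: y = Ce^(6e^x)
Applying IC y(0) = 6:
Particular solution: y = 6e^(6(e^x - 1))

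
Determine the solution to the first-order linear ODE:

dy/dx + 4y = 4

Using integrating factor method:

General solution: y = 1 + Ce^(-4x)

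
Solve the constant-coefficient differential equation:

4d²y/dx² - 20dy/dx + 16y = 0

Characteristic equation: 4r² - 20r + 16 = 0
Divide by 4: r² - 5r + 4 = 0
Roots: r = 1, 4 (distinct real)
General solution: y = C₁e^x + C₂e^(4x)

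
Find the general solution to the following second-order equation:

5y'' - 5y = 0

Characteristic equation: 5r² - 5 = 0
Divide by 5: r² - 1 = 0
Roots: r = 1, -1 (distinct real)
General solution: y = C₁e^x + C₂e^(-x)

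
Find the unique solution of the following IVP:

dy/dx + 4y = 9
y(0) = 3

General solution: y = 9/4 + Ce^(-4x)
Applying y(0) = 3: C = 3 - 9/4 = 3/4
Particular solution: y = 9/4 + (3/4)e^(-4x)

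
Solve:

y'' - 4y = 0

Characteristic equation: r² - 4 = 0
Roots: r = 2, -2 (distinct real)
General solution: y = C₁e^(2x) + C₂e^(-2x)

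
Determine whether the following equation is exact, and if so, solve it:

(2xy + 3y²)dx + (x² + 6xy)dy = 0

Verify exactness: ∂M/∂y = ∂N/∂x ✓
Find F(x,y) such that ∂F/∂x = M, ∂F/∂y = N
Solution: x²y + 3xy² = C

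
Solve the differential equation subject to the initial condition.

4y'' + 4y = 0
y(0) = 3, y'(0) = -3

General solution: y = C₁cos(x) + C₂sin(x)
Complex roots r = ±i
Applying ICs: C₁ = 3, C₂ = -3
Particular solution: y = 3cos(x) - 3sin(x)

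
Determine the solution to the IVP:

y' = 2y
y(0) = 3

General solution: y = Ce^(2x)
Applying IC y(0) = 3:
Particular solution: y = 3e^(2x)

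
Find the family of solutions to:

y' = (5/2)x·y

Separating variables and integrating:
ln|y| = 5x^2/4 + C

General solution: y = Ce^(5x^2/4)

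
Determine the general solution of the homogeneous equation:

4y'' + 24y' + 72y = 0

Characteristic equation: 4r² + 24r + 72 = 0
Divide by 4: r² + 6r + 18 = 0
Roots: r = -3 ± 3i (complex conjugates)
General solution: y = e^(-3x)(C₁cos(3x) + C₂sin(3x))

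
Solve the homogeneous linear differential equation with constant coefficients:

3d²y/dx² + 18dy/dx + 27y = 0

Characteristic equation: 3r² + 18r + 27 = 0
Divide by 3: r² + 6r + 9 = 0
Factored: (r + 3)² = 0
Repeated root: r = -3
General solution: y = (C₁ + C₂x)e^(-3x)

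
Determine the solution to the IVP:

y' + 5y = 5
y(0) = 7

General solution: y = 1 + Ce^(-5x)
Applying y(0) = 7: C = 7 - 1 = 6
Particular solution: y = 1 + 6e^(-5x)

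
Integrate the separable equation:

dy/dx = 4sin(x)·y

Separating variables and integrating:
ln|y| = -4cos(x) + C

General solution: y = Ce^(-4cos(x))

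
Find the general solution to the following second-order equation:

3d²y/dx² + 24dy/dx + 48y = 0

Characteristic equation: 3r² + 24r + 48 = 0
Divide by 3: r² + 8r + 16 = 0
Factored: (r + 4)² = 0
Repeated root: r = -4
General solution: y = (C₁ + C₂x)e^(-4x)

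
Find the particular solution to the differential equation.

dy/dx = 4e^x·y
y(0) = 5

General solution: y = Ce^(4e^x)
Applying IC y(0) = 5:
Particular solution: y = 5e^(4(e^x - 1))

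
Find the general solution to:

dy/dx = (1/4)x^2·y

Separating variables and integrating:
ln|y| = x^3/12 + C

General solution: y = Ce^(x^3/12)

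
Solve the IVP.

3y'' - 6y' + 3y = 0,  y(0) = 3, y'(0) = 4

General solution: y = (C₁ + C₂x)e^x
Repeated root r = 1
Applying ICs: C₁ = 3, C₂ = 1
Particular solution: y = (3 + x)e^x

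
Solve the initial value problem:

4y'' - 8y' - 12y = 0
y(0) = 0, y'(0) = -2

General solution: y = C₁e^(3x) + C₂e^(-x)
Applying ICs: C₁ = -1/2, C₂ = 1/2
Particular solution: y = -(1/2)e^(3x) + (1/2)e^(-x)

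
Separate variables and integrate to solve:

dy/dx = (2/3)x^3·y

Separating variables and integrating:
ln|y| = x^4/6 + C

General solution: y = Ce^(x^4/6)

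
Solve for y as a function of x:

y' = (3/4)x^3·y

Separating variables and integrating:
ln|y| = 3x^4/16 + C

General solution: y = Ce^(3x^4/16)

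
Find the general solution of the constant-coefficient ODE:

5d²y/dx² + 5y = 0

Characteristic equation: 5r² + 5 = 0
Divide by 5: r² + 1 = 0
Roots: r = ±i (complex conjugates)
General solution: y = C₁cos(x) + C₂sin(x)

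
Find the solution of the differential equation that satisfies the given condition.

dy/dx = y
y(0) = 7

General solution: y = Ce^x
Applying IC y(0) = 7:
Particular solution: y = 7e^x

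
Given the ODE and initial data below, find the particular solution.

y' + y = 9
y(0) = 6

General solution: y = 9 + Ce^(-x)
Applying y(0) = 6: C = 6 - 9 = -3
Particular solution: y = 9 - 3e^(-x)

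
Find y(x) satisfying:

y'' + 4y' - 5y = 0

Characteristic equation: r² + 4r - 5 = 0
Roots: r = 1, -5 (distinct real)
General solution: y = C₁e^x + C₂e^(-5x)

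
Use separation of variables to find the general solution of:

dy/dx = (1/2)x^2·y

Separating variables and integrating:
ln|y| = x^3/6 + C

General solution: y = Ce^(x^3/6)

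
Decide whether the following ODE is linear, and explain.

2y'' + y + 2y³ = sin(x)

Nonlinear (y³ term)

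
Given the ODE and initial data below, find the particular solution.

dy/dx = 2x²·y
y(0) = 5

General solution: y = Ce^(2x³/3)
Applying IC y(0) = 5:
Particular solution: y = 5e^(2x³/3)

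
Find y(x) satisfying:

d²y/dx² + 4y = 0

Characteristic equation: r² + 4 = 0
Roots: r = ±2i (complex conjugates)
General solution: y = C₁cos(2x) + C₂sin(2x)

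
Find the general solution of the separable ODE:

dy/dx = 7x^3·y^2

Separating variables and integrating:
-1/y = 7x^4/4 + C

General solution: y^-1 = (-7/4)x^4 + C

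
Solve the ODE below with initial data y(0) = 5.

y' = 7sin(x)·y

General solution: y = Ce^(-7cos(x))
Applying IC y(0) = 5:
Particular solution: y = 5e^(7(1-cos(x)))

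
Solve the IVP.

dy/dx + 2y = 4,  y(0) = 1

General solution: y = 2 + Ce^(-2x)
Applying y(0) = 1: C = 1 - 2 = -1
Particular solution: y = 2 - e^(-2x)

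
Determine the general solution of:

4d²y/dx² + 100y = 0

Characteristic equation: 4r² + 100 = 0
Divide by 4: r² + 25 = 0
Roots: r = ±5i (complex conjugates)
General solution: y = C₁cos(5x) + C₂sin(5x)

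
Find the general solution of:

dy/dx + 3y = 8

Using integrating factor method:

General solution: y = 8/3 + Ce^(-3x)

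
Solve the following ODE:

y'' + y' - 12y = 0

Characteristic equation: r² + r - 12 = 0
Roots: r = 3, -4 (distinct real)
General solution: y = C₁e^(3x) + C₂e^(-4x)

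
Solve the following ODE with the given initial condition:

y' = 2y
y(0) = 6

General solution: y = Ce^(2x)
Applying IC y(0) = 6:
Particular solution: y = 6e^(2x)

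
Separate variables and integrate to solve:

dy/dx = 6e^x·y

Separating variables and integrating:
ln|y| = 6e^x + C

General solution: y = Ce^(6e^x)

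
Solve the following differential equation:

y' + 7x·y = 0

Using integrating factor method:

General solution: y = Ce^(-7x^2/2)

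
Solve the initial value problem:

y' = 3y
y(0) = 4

General solution: y = Ce^(3x)
Applying IC y(0) = 4:
Particular solution: y = 4e^(3x)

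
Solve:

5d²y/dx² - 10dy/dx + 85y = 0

Characteristic equation: 5r² - 10r + 85 = 0
Divide by 5: r² - 2r + 17 = 0
Roots: r = 1 ± 4i (complex conjugates)
General solution: y = e^x(C₁cos(4x) + C₂sin(4x))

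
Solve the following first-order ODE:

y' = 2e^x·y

Separating variables and integrating:
ln|y| = 2e^x + C

General solution: y = Ce^(2e^x)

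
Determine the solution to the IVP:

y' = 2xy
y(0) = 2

General solution: y = Ce^(x²)
Applying IC y(0) = 2:
Particular solution: y = 2e^(x²)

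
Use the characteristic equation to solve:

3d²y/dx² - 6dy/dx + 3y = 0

Characteristic equation: 3r² - 6r + 3 = 0
Divide by 3: r² - 2r + 1 = 0
Factored: (r - 1)² = 0
Repeated root: r = 1
General solution: y = (C₁ + C₂x)e^x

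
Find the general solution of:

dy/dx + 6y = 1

Using integrating factor method:

General solution: y = 1/6 + Ce^(-6x)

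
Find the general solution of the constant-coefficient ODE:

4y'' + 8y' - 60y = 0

Characteristic equation: 4r² + 8r - 60 = 0
Divide by 4: r² + 2r - 15 = 0
Roots: r = 3, -5 (distinct real)
General solution: y = C₁e^(3x) + C₂e^(-5x)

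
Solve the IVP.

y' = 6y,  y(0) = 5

General solution: y = Ce^(6x)
Applying IC y(0) = 5:
Particular solution: y = 5e^(6x)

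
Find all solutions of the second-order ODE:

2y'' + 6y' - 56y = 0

Characteristic equation: 2r² + 6r - 56 = 0
Divide by 2: r² + 3r - 28 = 0
Roots: r = 4, -7 (distinct real)
General solution: y = C₁e^(4x) + C₂e^(-7x)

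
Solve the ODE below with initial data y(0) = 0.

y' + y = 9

General solution: y = 9 + Ce^(-x)
Applying y(0) = 0: C = 0 - 9 = -9
Particular solution: y = 9 - 9e^(-x)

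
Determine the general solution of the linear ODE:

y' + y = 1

Using integrating factor method:

General solution: y = 1 + Ce^(-x)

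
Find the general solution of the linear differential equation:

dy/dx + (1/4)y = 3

Using integrating factor method:

General solution: y = 12 + Ce^(-x/4)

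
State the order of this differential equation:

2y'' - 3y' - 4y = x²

The order is 2 (highest derivative is of order 2).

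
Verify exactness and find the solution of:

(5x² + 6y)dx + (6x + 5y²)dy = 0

Verify exactness: ∂M/∂y = ∂N/∂x ✓
Find F(x,y) such that ∂F/∂x = M, ∂F/∂y = N
Solution: 5x³/3 + 6xy + 5y³/3 = C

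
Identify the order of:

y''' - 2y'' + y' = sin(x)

The order is 3 (highest derivative is of order 3).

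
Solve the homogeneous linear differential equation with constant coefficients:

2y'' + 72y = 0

Characteristic equation: 2r² + 72 = 0
Divide by 2: r² + 36 = 0
Roots: r = ±6i (complex conjugates)
General solution: y = C₁cos(6x) + C₂sin(6x)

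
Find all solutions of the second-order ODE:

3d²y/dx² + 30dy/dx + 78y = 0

Characteristic equation: 3r² + 30r + 78 = 0
Divide by 3: r² + 10r + 26 = 0
Roots: r = -5 ± i (complex conjugates)
General solution: y = e^(-5x)(C₁cos(x) + C₂sin(x))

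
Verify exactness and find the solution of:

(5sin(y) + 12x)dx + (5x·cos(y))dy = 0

Verify exactness: ∂M/∂y = ∂N/∂x ✓
Find F(x,y) such that ∂F/∂x = M, ∂F/∂y = N
Solution: 5x·sin(y) + 6x² = C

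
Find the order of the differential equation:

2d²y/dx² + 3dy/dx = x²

The order is 2 (highest derivative is of order 2).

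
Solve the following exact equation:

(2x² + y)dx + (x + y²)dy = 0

Verify exactness: ∂M/∂y = ∂N/∂x ✓
Find F(x,y) such that ∂F/∂x = M, ∂F/∂y = N
Solution: 2x³/3 + xy + y³/3 = C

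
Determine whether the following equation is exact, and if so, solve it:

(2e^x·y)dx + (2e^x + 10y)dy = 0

Verify exactness: ∂M/∂y = ∂N/∂x ✓
Find F(x,y) such that ∂F/∂x = M, ∂F/∂y = N
Solution: 2e^x·y + 5y² = C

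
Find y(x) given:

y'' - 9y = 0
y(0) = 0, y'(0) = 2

General solution: y = C₁e^(3x) + C₂e^(-3x)
Applying ICs: C₁ = 1/3, C₂ = -1/3
Particular solution: y = (1/3)e^(3x) - (1/3)e^(-3x)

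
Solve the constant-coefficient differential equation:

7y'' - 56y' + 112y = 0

Characteristic equation: 7r² - 56r + 112 = 0
Divide by 7: r² - 8r + 16 = 0
Factored: (r - 4)² = 0
Repeated root: r = 4
General solution: y = (C₁ + C₂x)e^(4x)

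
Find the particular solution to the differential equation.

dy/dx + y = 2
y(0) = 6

General solution: y = 2 + Ce^(-x)
Applying y(0) = 6: C = 6 - 2 = 4
Particular solution: y = 2 + 4e^(-x)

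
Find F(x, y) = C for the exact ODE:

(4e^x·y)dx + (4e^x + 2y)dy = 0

Verify exactness: ∂M/∂y = ∂N/∂x ✓
Find F(x,y) such that ∂F/∂x = M, ∂F/∂y = N
Solution: 4e^x·y + y² = C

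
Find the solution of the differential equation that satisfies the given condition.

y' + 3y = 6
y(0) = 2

General solution: y = 2 + Ce^(-3x)
Applying y(0) = 2: C = 2 - 2 = 0
Particular solution: y = 2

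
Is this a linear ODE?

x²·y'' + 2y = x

Yes. Linear (y and its derivatives appear to the first power only, no products of y terms)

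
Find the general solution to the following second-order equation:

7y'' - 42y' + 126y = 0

Characteristic equation: 7r² - 42r + 126 = 0
Divide by 7: r² - 6r + 18 = 0
Roots: r = 3 ± 3i (complex conjugates)
General solution: y = e^(3x)(C₁cos(3x) + C₂sin(3x))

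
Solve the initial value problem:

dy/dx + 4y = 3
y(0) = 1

General solution: y = 3/4 + Ce^(-4x)
Applying y(0) = 1: C = 1 - 3/4 = 1/4
Particular solution: y = 3/4 + (1/4)e^(-4x)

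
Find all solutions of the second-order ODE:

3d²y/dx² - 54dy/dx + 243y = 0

Characteristic equation: 3r² - 54r + 243 = 0
Divide by 3: r² - 18r + 81 = 0
Factored: (r - 9)² = 0
Repeated root: r = 9
General solution: y = (C₁ + C₂x)e^(9x)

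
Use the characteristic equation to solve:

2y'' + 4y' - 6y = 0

Characteristic equation: 2r² + 4r - 6 = 0
Divide by 2: r² + 2r - 3 = 0
Roots: r = 1, -3 (distinct real)
General solution: y = C₁e^x + C₂e^(-3x)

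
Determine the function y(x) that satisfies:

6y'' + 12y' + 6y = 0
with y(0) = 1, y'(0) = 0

General solution: y = (C₁ + C₂x)e^(-x)
Repeated root r = -1
Applying ICs: C₁ = 1, C₂ = 1
Particular solution: y = (1 + x)e^(-x)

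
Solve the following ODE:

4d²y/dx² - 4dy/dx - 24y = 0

Characteristic equation: 4r² - 4r - 24 = 0
Divide by 4: r² - r - 6 = 0
Roots: r = 3, -2 (distinct real)
General solution: y = C₁e^(3x) + C₂e^(-2x)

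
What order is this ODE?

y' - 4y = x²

The order is 1 (highest derivative is of order 1).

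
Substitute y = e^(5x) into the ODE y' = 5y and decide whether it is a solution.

Verification:
y = e^(5x)
y' = 5e^(5x)
5y = 5e^(5x)
y' = 5y ✓

Yes, it is a solution.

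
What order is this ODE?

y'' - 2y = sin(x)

The order is 2 (highest derivative is of order 2).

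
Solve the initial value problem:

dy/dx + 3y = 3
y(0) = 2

General solution: y = 1 + Ce^(-3x)
Applying y(0) = 2: C = 2 - 1 = 1
Particular solution: y = 1 + e^(-3x)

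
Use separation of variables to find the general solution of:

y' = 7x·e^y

Separating variables and integrating:
-e^(-y) = 7x²/2 + C

General solution: y = -ln(C - 7x²/2)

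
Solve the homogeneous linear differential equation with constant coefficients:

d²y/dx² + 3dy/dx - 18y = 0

Characteristic equation: r² + 3r - 18 = 0
Roots: r = 3, -6 (distinct real)
General solution: y = C₁e^(3x) + C₂e^(-6x)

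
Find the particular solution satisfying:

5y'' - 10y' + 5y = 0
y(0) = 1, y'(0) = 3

General solution: y = (C₁ + C₂x)e^x
Repeated root r = 1
Applying ICs: C₁ = 1, C₂ = 2
Particular solution: y = (1 + 2x)e^x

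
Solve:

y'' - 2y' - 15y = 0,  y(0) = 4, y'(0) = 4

General solution: y = C₁e^(5x) + C₂e^(-3x)
Applying ICs: C₁ = 2, C₂ = 2
Particular solution: y = 2e^(5x) + 2e^(-3x)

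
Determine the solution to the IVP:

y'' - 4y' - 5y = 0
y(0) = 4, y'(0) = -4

General solution: y = C₁e^(5x) + C₂e^(-x)
Applying ICs: C₁ = 0, C₂ = 4
Particular solution: y = 4e^(-x)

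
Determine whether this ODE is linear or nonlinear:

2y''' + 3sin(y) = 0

Nonlinear (sin(y) is nonlinear in y)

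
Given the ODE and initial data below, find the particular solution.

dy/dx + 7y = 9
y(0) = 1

General solution: y = 9/7 + Ce^(-7x)
Applying y(0) = 1: C = 1 - 9/7 = -2/7
Particular solution: y = 9/7 - (2/7)e^(-7x)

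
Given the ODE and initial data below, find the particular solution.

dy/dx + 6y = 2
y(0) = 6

General solution: y = 1/3 + Ce^(-6x)
Applying y(0) = 6: C = 6 - 1/3 = 17/3
Particular solution: y = 1/3 + (17/3)e^(-6x)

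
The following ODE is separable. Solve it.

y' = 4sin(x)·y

Separating variables and integrating:
ln|y| = -4cos(x) + C

General solution: y = Ce^(-4cos(x))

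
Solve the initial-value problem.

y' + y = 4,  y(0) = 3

General solution: y = 4 + Ce^(-x)
Applying y(0) = 3: C = 3 - 4 = -1
Particular solution: y = 4 - e^(-x)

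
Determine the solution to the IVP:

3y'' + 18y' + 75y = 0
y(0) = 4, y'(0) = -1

General solution: y = e^(-3x)(C₁cos(4x) + C₂sin(4x))
Complex roots r = -3 ± 4i
Applying ICs: C₁ = 4, C₂ = 11/4
Particular solution: y = e^(-3x)(4cos(4x) + (11/4)sin(4x))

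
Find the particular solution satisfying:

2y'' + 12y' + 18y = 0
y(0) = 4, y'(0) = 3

General solution: y = (C₁ + C₂x)e^(-3x)
Repeated root r = -3
Applying ICs: C₁ = 4, C₂ = 15
Particular solution: y = (4 + 15x)e^(-3x)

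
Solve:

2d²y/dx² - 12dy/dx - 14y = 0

Characteristic equation: 2r² - 12r - 14 = 0
Divide by 2: r² - 6r - 7 = 0
Roots: r = 7, -1 (distinct real)
General solution: y = C₁e^(7x) + C₂e^(-x)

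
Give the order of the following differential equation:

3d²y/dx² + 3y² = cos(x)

The order is 2 (highest derivative is of order 2).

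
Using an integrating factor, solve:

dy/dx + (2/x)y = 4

Using integrating factor method:

General solution: y = (4/3)x + Cx^(-2)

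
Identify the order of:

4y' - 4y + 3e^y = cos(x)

The order is 1 (highest derivative is of order 1).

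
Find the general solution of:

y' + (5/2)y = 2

Using integrating factor method:

General solution: y = 4/5 + Ce^(-5x/2)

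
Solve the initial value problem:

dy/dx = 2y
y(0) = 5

General solution: y = Ce^(2x)
Applying IC y(0) = 5:
Particular solution: y = 5e^(2x)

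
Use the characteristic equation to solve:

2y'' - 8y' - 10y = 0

Characteristic equation: 2r² - 8r - 10 = 0
Divide by 2: r² - 4r - 5 = 0
Roots: r = 5, -1 (distinct real)
General solution: y = C₁e^(5x) + C₂e^(-x)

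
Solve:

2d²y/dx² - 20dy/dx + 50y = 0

Characteristic equation: 2r² - 20r + 50 = 0
Divide by 2: r² - 10r + 25 = 0
Factored: (r - 5)² = 0
Repeated root: r = 5
General solution: y = (C₁ + C₂x)e^(5x)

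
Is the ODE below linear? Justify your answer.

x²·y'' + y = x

Yes. Linear (y and its derivatives appear to the first power only, no products of y terms)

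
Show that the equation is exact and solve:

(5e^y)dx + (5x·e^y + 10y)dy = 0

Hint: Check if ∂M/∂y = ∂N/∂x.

Verify exactness: ∂M/∂y = ∂N/∂x ✓
Find F(x,y) such that ∂F/∂x = M, ∂F/∂y = N
Solution: 5x·e^y + 5y² = C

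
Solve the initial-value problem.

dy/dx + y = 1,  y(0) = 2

General solution: y = 1 + Ce^(-x)
Applying y(0) = 2: C = 2 - 1 = 1
Particular solution: y = 1 + e^(-x)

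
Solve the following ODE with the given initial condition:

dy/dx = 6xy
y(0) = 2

General solution: y = Ce^(3x²)
Applying IC y(0) = 2:
Particular solution: y = 2e^(3x²)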